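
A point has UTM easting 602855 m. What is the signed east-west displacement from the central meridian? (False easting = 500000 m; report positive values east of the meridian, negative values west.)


displacement = 602855 - 500000 = 102855 m

102855 m


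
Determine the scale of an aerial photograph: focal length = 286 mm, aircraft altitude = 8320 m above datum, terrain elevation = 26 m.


scale = f / (H - h) = 286 mm / 8294 m = 286 / 8294000 = 1:29000

1:29000


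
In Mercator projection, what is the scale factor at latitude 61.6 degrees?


SF = 1 / cos(61.6) = 1 / 0.475624 = 2.103

2.103


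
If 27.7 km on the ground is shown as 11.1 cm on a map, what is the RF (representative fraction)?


ground = 27.7 km = 2770000 cm; RF denominator = ground / map = 2770000 / 11.1 ≈ 249550; RF = 1:249550

1:249550


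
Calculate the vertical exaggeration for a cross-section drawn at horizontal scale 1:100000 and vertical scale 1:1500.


VE = horizontal_scale / vertical_scale = 100000 / 1500 ≈ 66.7

66.7x


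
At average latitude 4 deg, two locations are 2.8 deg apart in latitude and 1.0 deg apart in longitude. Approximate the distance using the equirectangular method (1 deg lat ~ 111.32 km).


dlat_km = 2.8 * 111.32 = 311.696
dlon_km = 1.0 * 111.32 * cos(4) ≈ 111.049
dist = sqrt(311.696^2 + 111.049^2) ≈ 330.9 km

330.9 km


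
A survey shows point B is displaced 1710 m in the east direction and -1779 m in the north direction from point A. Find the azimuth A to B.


az = atan2(1710, -1779) = 136.1 deg
adjusted to 0-360: 136.1 degrees

136.1 degrees


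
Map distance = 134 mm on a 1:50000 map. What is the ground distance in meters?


ground = 134 mm * 50000 / 1000 = 6700.0 m

6700.0 m


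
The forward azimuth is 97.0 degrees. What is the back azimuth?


back azimuth = (97.0 + 180) mod 360 = 277.0 degrees

277.0 degrees


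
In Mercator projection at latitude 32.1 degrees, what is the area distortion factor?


area_distortion = 1/cos^2(32.1) = 1.394

1.394


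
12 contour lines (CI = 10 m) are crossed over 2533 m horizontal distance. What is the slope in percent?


elevation change = 12 * 10 = 120 m
slope = 120 / 2533 * 100 = 4.7%

4.7%


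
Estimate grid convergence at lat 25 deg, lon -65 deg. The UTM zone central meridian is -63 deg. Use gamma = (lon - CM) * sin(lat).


gamma = (-65 - -63) * sin(25) = -2 * 0.422618 = -0.845 degrees

-0.845 degrees


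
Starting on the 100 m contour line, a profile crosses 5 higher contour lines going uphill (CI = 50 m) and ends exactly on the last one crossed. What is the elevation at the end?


elevation = 100 + 5 * 50 = 350 m

350 m


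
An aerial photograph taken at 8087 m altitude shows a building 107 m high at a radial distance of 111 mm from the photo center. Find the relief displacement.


d = h * r / H = 107 * 111 / 8087 = 1.47 mm

1.47 mm


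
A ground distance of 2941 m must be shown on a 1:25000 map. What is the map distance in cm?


map_cm = 2941 * 100 / 25000 = 11.764 cm ≈ 11.76 cm

11.76 cm


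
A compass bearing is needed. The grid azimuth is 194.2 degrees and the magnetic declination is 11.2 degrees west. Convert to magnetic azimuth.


magnetic azimuth = grid azimuth - declination (east +ve)
mag_az = 194.2 - -11.2 = 205.4 degrees

205.4 degrees


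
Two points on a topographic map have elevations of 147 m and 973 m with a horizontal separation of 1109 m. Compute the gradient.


gradient = (973 - 147) / 1109 = 826 / 1109 = 0.7448

0.7448


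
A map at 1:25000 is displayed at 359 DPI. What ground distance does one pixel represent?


pixel_cm = 2.54 / 359 ≈ 0.007075 cm
ground = pixel_cm * 25000 / 100 = 2.54 * 25000 / (359 * 100) = 63500 / 35900 ≈ 1.77 m

1.77 m


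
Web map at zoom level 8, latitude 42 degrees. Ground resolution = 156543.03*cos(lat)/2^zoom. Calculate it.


res = 156543.03 * cos(42) / 2^8 = 156543.03 * 0.74314483 / 256 = 454.43 m/pixel

454.43 m/pixel


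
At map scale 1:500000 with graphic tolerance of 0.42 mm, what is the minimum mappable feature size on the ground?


ground = 0.42 mm * 500000 / 1000 = 210.0 m

210.0 m


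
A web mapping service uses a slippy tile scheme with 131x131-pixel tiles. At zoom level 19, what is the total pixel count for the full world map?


tiles per axis = 2^19 = 524288
total tiles = 524288^2 = 274877906944
pixels per axis = 524288 * 131 = 68681728
total pixels = 68681728^2 = 4717179761065984

4717179761065984 pixels


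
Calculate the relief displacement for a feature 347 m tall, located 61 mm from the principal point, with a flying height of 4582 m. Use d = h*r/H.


d = h * r / H = 347 * 61 / 4582 = 4.62 mm

4.62 mm


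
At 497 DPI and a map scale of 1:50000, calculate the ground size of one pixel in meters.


pixel_cm = 2.54 / 497 ≈ 0.005111 cm
ground = pixel_cm * 50000 / 100 = 2.54 * 50000 / (497 * 100) = 127000 / 49700 ≈ 2.56 m

2.56 m


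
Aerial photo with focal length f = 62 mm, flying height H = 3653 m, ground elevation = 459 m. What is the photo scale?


scale = f / (H - h) = 62 mm / 3194 m = 62 / 3194000 = 1:51516

1:51516


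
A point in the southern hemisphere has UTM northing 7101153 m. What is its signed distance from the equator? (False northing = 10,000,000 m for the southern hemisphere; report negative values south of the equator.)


For southern: actual = 7101153 - 10000000 = -2898847 m

-2898847 m


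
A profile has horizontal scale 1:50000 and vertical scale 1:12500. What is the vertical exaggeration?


VE = horizontal_scale / vertical_scale = 50000 / 12500 = 4.0

4.0x


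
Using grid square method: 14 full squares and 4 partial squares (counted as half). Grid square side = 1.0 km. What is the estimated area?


effective squares = 14 + 4 * 0.5 = 16.0
area = 16.0 * 1.0 = 16.0 km^2

16.0 km^2


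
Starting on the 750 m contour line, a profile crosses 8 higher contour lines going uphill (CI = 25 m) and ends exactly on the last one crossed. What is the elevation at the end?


elevation = 750 + 8 * 25 = 950 m

950 m


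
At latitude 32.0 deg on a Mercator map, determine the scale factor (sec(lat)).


SF = 1 / cos(32.0) = 1 / 0.848048 = 1.179

1.179


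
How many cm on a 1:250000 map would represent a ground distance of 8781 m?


map_cm = 8781 * 100 / 250000 = 3.5124 cm ≈ 3.51 cm

3.51 cm


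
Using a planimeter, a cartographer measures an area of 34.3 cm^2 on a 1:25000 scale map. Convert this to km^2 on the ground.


ground_area = 34.3 * (25000/100)^2 = 2143750.0 m^2 = 2.14375 km^2 ≈ 2.144 km^2

2.144 km^2


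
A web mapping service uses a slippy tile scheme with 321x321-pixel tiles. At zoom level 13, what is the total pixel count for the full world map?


tiles per axis = 2^13 = 8192
total tiles = 8192^2 = 67108864
pixels per axis = 8192 * 321 = 2629632
total pixels = 2629632^2 = 6914964455424

6914964455424 pixels


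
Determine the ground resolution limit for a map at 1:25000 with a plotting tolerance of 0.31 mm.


ground = 0.31 mm * 25000 / 1000 = 7.75 m

7.75 m


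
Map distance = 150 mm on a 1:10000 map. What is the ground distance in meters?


ground = 150 mm * 10000 / 1000 = 1500.0 m

1500.0 m


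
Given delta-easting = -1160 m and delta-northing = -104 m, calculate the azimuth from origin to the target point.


az = atan2(-1160, -104) = -95.1 deg
adjusted to 0-360: 264.9 degrees

264.9 degrees


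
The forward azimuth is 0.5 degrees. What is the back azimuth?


back azimuth = (0.5 + 180) mod 360 = 180.5 degrees

180.5 degrees


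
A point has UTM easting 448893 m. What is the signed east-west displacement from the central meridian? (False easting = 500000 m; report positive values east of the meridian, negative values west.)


displacement = 448893 - 500000 = -51107 m

-51107 m


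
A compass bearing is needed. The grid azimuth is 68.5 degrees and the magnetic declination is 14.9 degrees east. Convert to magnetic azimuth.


magnetic azimuth = grid azimuth - declination (east +ve)
mag_az = 68.5 - 14.9 = 53.6 degrees

53.6 degrees


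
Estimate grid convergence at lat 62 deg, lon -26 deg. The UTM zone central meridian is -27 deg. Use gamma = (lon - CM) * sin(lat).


gamma = (-26 - -27) * sin(62) = 1 * 0.882948 = 0.883 degrees

0.883 degrees


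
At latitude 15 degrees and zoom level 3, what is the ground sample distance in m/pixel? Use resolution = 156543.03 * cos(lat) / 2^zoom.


res = 156543.03 * cos(15) / 2^3 = 156543.03 * 0.96592583 / 8 = 18901.12 m/pixel

18901.12 m/pixel


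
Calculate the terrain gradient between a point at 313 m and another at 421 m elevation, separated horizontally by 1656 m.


gradient = (421 - 313) / 1656 = 108 / 1656 = 0.0652

0.0652


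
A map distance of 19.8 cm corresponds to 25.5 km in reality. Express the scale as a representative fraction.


ground = 25.5 km = 2550000 cm; RF denominator = ground / map = 2550000 / 19.8 ≈ 128788; RF = 1:128788

1:128788


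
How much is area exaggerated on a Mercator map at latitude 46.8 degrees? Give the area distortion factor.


area_distortion = 1/cos^2(46.8) = 2.134

2.134


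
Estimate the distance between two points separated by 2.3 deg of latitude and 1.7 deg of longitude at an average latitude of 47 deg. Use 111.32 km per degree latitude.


dlat_km = 2.3 * 111.32 = 256.036
dlon_km = 1.7 * 111.32 * cos(47) ≈ 129.064
dist = sqrt(256.036^2 + 129.064^2) ≈ 286.7 km

286.7 km


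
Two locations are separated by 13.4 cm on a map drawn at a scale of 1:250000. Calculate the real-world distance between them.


ground = 13.4 cm * 250000 / 100 = 33500.0 m = 33.5 km

33.5 km


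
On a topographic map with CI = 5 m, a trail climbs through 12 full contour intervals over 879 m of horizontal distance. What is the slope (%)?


elevation change = 12 * 5 = 60 m
slope = 60 / 879 * 100 = 6.8%

6.8%


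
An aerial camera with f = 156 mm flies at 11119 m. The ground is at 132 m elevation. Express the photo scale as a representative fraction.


scale = f / (H - h) = 156 mm / 10987 m = 156 / 10987000 = 1:70429

1:70429


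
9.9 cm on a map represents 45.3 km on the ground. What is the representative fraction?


ground = 45.3 km = 4530000 cm; RF denominator = ground / map = 4530000 / 9.9 ≈ 457576; RF = 1:457576

1:457576


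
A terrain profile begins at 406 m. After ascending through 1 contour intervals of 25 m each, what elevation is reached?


elevation = 406 + 1 * 25 = 431 m

431 m


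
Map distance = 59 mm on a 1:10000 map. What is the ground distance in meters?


ground = 59 mm * 10000 / 1000 = 590.0 m

590.0 m


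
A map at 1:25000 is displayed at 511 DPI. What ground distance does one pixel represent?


pixel_cm = 2.54 / 511 ≈ 0.004971 cm
ground = pixel_cm * 25000 / 100 = 2.54 * 25000 / (511 * 100) = 63500 / 51100 ≈ 1.24 m

1.24 m


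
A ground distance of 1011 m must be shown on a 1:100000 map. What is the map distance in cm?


map_cm = 1011 * 100 / 100000 = 1.011 cm ≈ 1.01 cm

1.01 cm


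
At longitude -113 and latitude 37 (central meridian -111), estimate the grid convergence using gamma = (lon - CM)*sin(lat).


gamma = (-113 - -111) * sin(37) = -2 * 0.601815 = -1.204 degrees

-1.204 degrees


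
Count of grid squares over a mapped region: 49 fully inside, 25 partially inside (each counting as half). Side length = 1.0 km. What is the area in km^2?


effective squares = 49 + 25 * 0.5 = 61.5
area = 61.5 * 1.0 = 61.5 km^2

61.5 km^2


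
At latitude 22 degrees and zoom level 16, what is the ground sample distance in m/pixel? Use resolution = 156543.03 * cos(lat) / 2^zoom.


res = 156543.03 * cos(22) / 2^16 = 156543.03 * 0.92718385 / 65536 = 2.21 m/pixel

2.21 m/pixel


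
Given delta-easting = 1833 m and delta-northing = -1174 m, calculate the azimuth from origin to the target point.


az = atan2(1833, -1174) = 122.6 deg
adjusted to 0-360: 122.6 degrees

122.6 degrees


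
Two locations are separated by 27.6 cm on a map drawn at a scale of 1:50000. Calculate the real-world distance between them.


ground = 27.6 cm * 50000 / 100 = 13800.0 m = 13.8 km

13.8 km


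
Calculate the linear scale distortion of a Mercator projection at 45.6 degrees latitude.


SF = 1 / cos(45.6) = 1 / 0.699663 = 1.429

1.429


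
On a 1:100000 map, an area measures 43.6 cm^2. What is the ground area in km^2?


ground_area = 43.6 * (100000/100)^2 = 43600000.0 m^2 = 43.6 km^2

43.6 km^2


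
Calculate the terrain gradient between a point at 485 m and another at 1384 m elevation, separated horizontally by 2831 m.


gradient = (1384 - 485) / 2831 = 899 / 2831 = 0.3176

0.3176


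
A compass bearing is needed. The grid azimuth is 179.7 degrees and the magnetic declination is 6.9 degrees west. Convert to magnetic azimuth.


magnetic azimuth = grid azimuth - declination (east +ve)
mag_az = 179.7 - -6.9 = 186.6 degrees

186.6 degrees


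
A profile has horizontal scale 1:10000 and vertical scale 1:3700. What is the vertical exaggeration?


VE = horizontal_scale / vertical_scale = 10000 / 3700 ≈ 2.7

2.7x


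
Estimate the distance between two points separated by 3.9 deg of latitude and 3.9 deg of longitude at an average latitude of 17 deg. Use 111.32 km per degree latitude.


dlat_km = 3.9 * 111.32 = 434.148
dlon_km = 3.9 * 111.32 * cos(17) ≈ 415.178
dist = sqrt(434.148^2 + 415.178^2) ≈ 600.7 km

600.7 km


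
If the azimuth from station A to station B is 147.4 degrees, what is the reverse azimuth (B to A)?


back azimuth = (147.4 + 180) mod 360 = 327.4 degrees

327.4 degrees


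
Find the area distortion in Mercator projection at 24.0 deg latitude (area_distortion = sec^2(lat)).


area_distortion = 1/cos^2(24.0) = 1.198

1.198


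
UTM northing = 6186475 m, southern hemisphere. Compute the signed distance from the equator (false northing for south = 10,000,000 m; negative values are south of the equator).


For southern: actual = 6186475 - 10000000 = -3813525 m

-3813525 m


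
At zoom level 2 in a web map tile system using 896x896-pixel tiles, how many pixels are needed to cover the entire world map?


tiles per axis = 2^2 = 4
total tiles = 4^2 = 16
pixels per axis = 4 * 896 = 3584
total pixels = 3584^2 = 12845056

12845056 pixels


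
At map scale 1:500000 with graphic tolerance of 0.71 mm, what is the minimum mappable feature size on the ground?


ground = 0.71 mm * 500000 / 1000 = 355.0 m

355.0 m


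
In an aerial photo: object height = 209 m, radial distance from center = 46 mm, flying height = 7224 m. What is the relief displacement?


d = h * r / H = 209 * 46 / 7224 = 1.33 mm

1.33 mm


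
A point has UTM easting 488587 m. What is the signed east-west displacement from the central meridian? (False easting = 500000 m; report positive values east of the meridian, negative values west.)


displacement = 488587 - 500000 = -11413 m

-11413 m


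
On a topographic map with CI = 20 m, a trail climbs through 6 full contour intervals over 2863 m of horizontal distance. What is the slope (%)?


elevation change = 6 * 20 = 120 m
slope = 120 / 2863 * 100 = 4.2%

4.2%


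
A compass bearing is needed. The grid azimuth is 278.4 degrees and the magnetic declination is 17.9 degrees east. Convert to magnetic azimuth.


magnetic azimuth = grid azimuth - declination (east +ve)
mag_az = 278.4 - 17.9 = 260.5 degrees

260.5 degrees


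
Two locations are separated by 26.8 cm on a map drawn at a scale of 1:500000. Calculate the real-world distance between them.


ground = 26.8 cm * 500000 / 100 = 134000.0 m = 134.0 km

134.0 km


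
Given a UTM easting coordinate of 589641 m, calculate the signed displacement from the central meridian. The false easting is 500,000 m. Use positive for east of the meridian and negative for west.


displacement = 589641 - 500000 = 89641 m

89641 m


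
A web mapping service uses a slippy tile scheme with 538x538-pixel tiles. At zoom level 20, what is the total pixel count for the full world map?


tiles per axis = 2^20 = 1048576
total tiles = 1048576^2 = 1099511627776
pixels per axis = 1048576 * 538 = 564133888
total pixels = 564133888^2 = 318247043589996544

318247043589996544 pixels


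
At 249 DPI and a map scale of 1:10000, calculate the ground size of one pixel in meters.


pixel_cm = 2.54 / 249 ≈ 0.010201 cm
ground = pixel_cm * 10000 / 100 = 2.54 * 10000 / (249 * 100) = 25400 / 24900 ≈ 1.02 m

1.02 m


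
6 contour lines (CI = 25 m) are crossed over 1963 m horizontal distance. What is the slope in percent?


elevation change = 6 * 25 = 150 m
slope = 150 / 1963 * 100 = 7.6%

7.6%


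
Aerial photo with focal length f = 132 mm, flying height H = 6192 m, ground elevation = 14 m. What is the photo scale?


scale = f / (H - h) = 132 mm / 6178 m = 132 / 6178000 = 1:46803

1:46803


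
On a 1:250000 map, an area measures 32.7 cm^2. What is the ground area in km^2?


ground_area = 32.7 * (250000/100)^2 = 204375000.0 m^2 = 204.375 km^2

204.375 km^2


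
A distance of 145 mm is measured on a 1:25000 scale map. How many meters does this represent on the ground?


ground = 145 mm * 25000 / 1000 = 3625.0 m

3625.0 m


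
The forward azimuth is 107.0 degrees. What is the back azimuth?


back azimuth = (107.0 + 180) mod 360 = 287.0 degrees

287.0 degrees


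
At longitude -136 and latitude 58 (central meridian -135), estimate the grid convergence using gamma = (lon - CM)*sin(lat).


gamma = (-136 - -135) * sin(58) = -1 * 0.848048 = -0.848 degrees

-0.848 degrees


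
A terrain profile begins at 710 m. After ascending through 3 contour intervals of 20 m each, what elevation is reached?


elevation = 710 + 3 * 20 = 770 m

770 m


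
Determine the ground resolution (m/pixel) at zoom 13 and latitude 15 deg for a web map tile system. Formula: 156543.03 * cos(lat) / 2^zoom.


res = 156543.03 * cos(15) / 2^13 = 156543.03 * 0.96592583 / 8192 = 18.46 m/pixel

18.46 m/pixel


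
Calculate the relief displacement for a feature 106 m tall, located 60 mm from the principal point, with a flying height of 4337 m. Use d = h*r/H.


d = h * r / H = 106 * 60 / 4337 = 1.47 mm

1.47 mm


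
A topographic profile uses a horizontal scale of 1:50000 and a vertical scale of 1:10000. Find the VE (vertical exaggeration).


VE = horizontal_scale / vertical_scale = 50000 / 10000 = 5.0

5.0x


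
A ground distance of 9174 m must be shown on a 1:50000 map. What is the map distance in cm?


map_cm = 9174 * 100 / 50000 = 18.348 cm ≈ 18.35 cm

18.35 cm


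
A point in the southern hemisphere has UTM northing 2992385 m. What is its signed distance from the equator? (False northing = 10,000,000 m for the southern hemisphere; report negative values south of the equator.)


For southern: actual = 2992385 - 10000000 = -7007615 m

-7007615 m


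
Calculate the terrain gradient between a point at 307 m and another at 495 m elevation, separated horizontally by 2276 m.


gradient = (495 - 307) / 2276 = 188 / 2276 = 0.0826

0.0826


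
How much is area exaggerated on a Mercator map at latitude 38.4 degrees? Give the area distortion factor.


area_distortion = 1/cos^2(38.4) = 1.628

1.628


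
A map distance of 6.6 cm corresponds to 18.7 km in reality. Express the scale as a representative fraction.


ground = 18.7 km = 1870000 cm; RF denominator = ground / map = 1870000 / 6.6 ≈ 283333; RF = 1:283333

1:283333


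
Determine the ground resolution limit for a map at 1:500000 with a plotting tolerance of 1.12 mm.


ground = 1.12 mm * 500000 / 1000 = 560.0 m

560.0 m


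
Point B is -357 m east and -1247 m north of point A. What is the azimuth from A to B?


az = atan2(-357, -1247) = -164.0 deg
adjusted to 0-360: 196.0 degrees

196.0 degrees


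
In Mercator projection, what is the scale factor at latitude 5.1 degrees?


SF = 1 / cos(5.1) = 1 / 0.996041 = 1.004

1.004


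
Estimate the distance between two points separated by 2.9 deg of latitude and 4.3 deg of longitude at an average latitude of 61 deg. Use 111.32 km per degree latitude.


dlat_km = 2.9 * 111.32 = 322.828
dlon_km = 4.3 * 111.32 * cos(61) ≈ 232.067
dist = sqrt(322.828^2 + 232.067^2) ≈ 397.6 km

397.6 km


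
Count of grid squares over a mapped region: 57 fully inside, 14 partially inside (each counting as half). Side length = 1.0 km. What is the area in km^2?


effective squares = 57 + 14 * 0.5 = 64.0
area = 64.0 * 1.0 = 64.0 km^2

64.0 km^2


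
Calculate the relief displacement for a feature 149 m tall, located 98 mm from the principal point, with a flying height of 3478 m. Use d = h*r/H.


d = h * r / H = 149 * 98 / 3478 = 4.2 mm

4.2 mm


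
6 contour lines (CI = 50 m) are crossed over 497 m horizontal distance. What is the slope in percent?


elevation change = 6 * 50 = 300 m
slope = 300 / 497 * 100 = 60.4%

60.4%


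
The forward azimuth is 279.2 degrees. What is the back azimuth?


back azimuth = (279.2 + 180) mod 360 = 99.2 degrees

99.2 degrees


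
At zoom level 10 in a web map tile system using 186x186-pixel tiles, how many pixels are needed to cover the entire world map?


tiles per axis = 2^10 = 1024
total tiles = 1024^2 = 1048576
pixels per axis = 1024 * 186 = 190464
total pixels = 190464^2 = 36276535296

36276535296 pixels


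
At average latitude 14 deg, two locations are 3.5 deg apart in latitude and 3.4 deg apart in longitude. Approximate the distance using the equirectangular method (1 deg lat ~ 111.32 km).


dlat_km = 3.5 * 111.32 = 389.62
dlon_km = 3.4 * 111.32 * cos(14) ≈ 367.245
dist = sqrt(389.62^2 + 367.245^2) ≈ 535.4 km

535.4 km


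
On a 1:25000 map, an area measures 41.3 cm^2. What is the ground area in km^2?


ground_area = 41.3 * (25000/100)^2 = 2581250.0 m^2 = 2.58125 km^2 ≈ 2.581 km^2

2.581 km^2


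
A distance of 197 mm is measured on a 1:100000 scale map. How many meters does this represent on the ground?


ground = 197 mm * 100000 / 1000 = 19700.0 m

19700.0 m


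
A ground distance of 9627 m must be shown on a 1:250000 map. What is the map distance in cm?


map_cm = 9627 * 100 / 250000 = 3.8508 cm ≈ 3.85 cm

3.85 cm


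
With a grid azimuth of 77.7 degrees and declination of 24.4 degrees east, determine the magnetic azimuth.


magnetic azimuth = grid azimuth - declination (east +ve)
mag_az = 77.7 - 24.4 = 53.3 degrees

53.3 degrees


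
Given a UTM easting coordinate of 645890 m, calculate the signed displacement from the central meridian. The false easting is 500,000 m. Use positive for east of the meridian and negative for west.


displacement = 645890 - 500000 = 145890 m

145890 m


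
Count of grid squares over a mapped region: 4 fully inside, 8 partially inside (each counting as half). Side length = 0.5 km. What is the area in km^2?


effective squares = 4 + 8 * 0.5 = 8.0
area = 8.0 * 0.25 = 2.0 km^2

2.0 km^2


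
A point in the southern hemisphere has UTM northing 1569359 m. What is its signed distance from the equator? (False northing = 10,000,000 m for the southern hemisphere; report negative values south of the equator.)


For southern: actual = 1569359 - 10000000 = -8430641 m

-8430641 m


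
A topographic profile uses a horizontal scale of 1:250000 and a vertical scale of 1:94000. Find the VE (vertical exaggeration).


VE = horizontal_scale / vertical_scale = 250000 / 94000 ≈ 2.7

2.7x


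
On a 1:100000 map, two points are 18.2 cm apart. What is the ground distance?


ground = 18.2 cm * 100000 / 100 = 18200.0 m = 18.2 km

18.2 km


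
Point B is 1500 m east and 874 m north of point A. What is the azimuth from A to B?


az = atan2(1500, 874) = 59.8 deg
adjusted to 0-360: 59.8 degrees

59.8 degrees


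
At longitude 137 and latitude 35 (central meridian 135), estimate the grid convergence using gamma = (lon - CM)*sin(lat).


gamma = (137 - 135) * sin(35) = 2 * 0.573576 = 1.147 degrees

1.147 degrees


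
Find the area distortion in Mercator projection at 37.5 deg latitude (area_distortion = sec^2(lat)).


area_distortion = 1/cos^2(37.5) = 1.589

1.589


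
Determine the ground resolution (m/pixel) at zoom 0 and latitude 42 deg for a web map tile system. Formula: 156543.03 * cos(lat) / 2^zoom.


res = 156543.03 * cos(42) / 2^0 = 156543.03 * 0.74314483 / 1 = 116334.14 m/pixel

116334.14 m/pixel


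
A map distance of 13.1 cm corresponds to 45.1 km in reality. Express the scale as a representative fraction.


ground = 45.1 km = 4510000 cm; RF denominator = ground / map = 4510000 / 13.1 ≈ 344275; RF = 1:344275

1:344275


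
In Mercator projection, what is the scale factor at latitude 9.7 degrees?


SF = 1 / cos(9.7) = 1 / 0.985703 = 1.015

1.015


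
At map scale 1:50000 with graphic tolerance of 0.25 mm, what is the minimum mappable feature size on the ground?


ground = 0.25 mm * 50000 / 1000 = 12.5 m

12.5 m


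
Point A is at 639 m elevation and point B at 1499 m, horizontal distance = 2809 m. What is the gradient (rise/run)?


gradient = (1499 - 639) / 2809 = 860 / 2809 = 0.3062

0.3062


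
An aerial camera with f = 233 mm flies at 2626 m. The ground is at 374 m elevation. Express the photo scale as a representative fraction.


scale = f / (H - h) = 233 mm / 2252 m = 233 / 2252000 = 1:9665

1:9665


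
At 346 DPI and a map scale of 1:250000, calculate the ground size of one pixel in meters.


pixel_cm = 2.54 / 346 ≈ 0.007341 cm
ground = pixel_cm * 250000 / 100 = 2.54 * 250000 / (346 * 100) = 635000 / 34600 ≈ 18.35 m

18.35 m


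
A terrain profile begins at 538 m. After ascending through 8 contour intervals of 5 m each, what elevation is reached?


elevation = 538 + 8 * 5 = 578 m

578 m


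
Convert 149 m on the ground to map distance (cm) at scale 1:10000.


map_cm = 149 * 100 / 10000 = 1.49 cm

1.49 cm


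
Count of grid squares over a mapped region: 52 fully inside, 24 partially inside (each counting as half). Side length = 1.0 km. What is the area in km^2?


effective squares = 52 + 24 * 0.5 = 64.0
area = 64.0 * 1.0 = 64.0 km^2

64.0 km^2


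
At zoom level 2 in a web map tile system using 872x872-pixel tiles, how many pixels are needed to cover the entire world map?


tiles per axis = 2^2 = 4
total tiles = 4^2 = 16
pixels per axis = 4 * 872 = 3488
total pixels = 3488^2 = 12166144

12166144 pixels


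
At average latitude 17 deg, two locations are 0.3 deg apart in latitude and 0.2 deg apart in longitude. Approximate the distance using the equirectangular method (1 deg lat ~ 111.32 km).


dlat_km = 0.3 * 111.32 = 33.396
dlon_km = 0.2 * 111.32 * cos(17) ≈ 21.291
dist = sqrt(33.396^2 + 21.291^2) ≈ 39.6 km

39.6 km


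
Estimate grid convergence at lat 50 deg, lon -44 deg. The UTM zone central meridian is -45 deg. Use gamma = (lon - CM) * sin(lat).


gamma = (-44 - -45) * sin(50) = 1 * 0.766044 = 0.766 degrees

0.766 degrees


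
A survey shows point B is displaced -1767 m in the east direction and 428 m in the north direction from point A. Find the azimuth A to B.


az = atan2(-1767, 428) = -76.4 deg
adjusted to 0-360: 283.6 degrees

283.6 degrees


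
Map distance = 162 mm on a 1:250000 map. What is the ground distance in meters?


ground = 162 mm * 250000 / 1000 = 40500.0 m

40500.0 m


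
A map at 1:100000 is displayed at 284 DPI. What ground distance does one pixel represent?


pixel_cm = 2.54 / 284 ≈ 0.008944 cm
ground = pixel_cm * 100000 / 100 = 2.54 * 100000 / (284 * 100) = 254000 / 28400 ≈ 8.94 m

8.94 m


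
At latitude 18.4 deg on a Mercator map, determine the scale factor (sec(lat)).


SF = 1 / cos(18.4) = 1 / 0.948876 = 1.054

1.054


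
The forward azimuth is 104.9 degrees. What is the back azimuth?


back azimuth = (104.9 + 180) mod 360 = 284.9 degrees

284.9 degrees


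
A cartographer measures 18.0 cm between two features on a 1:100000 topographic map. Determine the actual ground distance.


ground = 18.0 cm * 100000 / 100 = 18000.0 m = 18.0 km

18.0 km


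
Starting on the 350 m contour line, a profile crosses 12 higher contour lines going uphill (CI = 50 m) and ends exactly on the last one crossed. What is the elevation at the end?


elevation = 350 + 12 * 50 = 950 m

950 m


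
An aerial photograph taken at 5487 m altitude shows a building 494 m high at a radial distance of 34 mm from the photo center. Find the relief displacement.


d = h * r / H = 494 * 34 / 5487 = 3.06 mm

3.06 mm


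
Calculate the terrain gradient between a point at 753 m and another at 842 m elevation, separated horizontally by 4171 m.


gradient = (842 - 753) / 4171 = 89 / 4171 = 0.0213

0.0213


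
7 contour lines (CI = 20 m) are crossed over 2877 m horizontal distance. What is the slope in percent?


elevation change = 7 * 20 = 140 m
slope = 140 / 2877 * 100 = 4.9%

4.9%


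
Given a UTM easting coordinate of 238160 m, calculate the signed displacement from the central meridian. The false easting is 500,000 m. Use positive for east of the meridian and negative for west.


displacement = 238160 - 500000 = -261840 m

-261840 m


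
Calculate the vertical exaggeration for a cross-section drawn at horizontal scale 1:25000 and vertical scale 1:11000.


VE = horizontal_scale / vertical_scale = 25000 / 11000 ≈ 2.3

2.3x


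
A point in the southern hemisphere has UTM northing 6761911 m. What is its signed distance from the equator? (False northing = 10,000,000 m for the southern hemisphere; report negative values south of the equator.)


For southern: actual = 6761911 - 10000000 = -3238089 m

-3238089 m


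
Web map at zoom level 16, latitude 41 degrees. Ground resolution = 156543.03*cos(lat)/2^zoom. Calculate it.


res = 156543.03 * cos(41) / 2^16 = 156543.03 * 0.75470958 / 65536 = 1.8 m/pixel

1.8 m/pixel


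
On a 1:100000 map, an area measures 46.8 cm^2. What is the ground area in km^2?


ground_area = 46.8 * (100000/100)^2 = 46800000.0 m^2 = 46.8 km^2

46.8 km^2


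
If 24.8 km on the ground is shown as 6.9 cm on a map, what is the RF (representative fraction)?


ground = 24.8 km = 2480000 cm; RF denominator = ground / map = 2480000 / 6.9 ≈ 359420; RF = 1:359420

1:359420


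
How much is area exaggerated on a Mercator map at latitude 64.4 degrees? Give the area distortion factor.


area_distortion = 1/cos^2(64.4) = 5.356

5.356


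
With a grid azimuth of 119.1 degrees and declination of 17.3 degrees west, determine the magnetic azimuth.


magnetic azimuth = grid azimuth - declination (east +ve)
mag_az = 119.1 - -17.3 = 136.4 degrees

136.4 degrees


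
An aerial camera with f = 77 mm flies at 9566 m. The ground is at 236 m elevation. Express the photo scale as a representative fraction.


scale = f / (H - h) = 77 mm / 9330 m = 77 / 9330000 = 1:121169

1:121169


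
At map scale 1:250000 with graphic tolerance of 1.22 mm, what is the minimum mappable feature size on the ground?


ground = 1.22 mm * 250000 / 1000 = 305.0 m

305.0 m


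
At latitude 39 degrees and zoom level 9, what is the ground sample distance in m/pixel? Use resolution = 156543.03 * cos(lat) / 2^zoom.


res = 156543.03 * cos(39) / 2^9 = 156543.03 * 0.77714596 / 512 = 237.61 m/pixel

237.61 m/pixel


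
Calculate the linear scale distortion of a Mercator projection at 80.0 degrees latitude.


SF = 1 / cos(80.0) = 1 / 0.173648 = 5.759

5.759


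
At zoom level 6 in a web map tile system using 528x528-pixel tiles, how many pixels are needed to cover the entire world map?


tiles per axis = 2^6 = 64
total tiles = 64^2 = 4096
pixels per axis = 64 * 528 = 33792
total pixels = 33792^2 = 1141899264

1141899264 pixels


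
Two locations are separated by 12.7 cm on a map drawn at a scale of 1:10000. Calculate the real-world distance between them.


ground = 12.7 cm * 10000 / 100 = 1270.0 m = 1.27 km

1.27 km


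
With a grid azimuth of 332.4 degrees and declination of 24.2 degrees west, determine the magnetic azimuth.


magnetic azimuth = grid azimuth - declination (east +ve)
mag_az = 332.4 - -24.2 = 356.6 degrees

356.6 degrees


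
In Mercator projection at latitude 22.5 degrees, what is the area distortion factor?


area_distortion = 1/cos^2(22.5) = 1.172

1.172


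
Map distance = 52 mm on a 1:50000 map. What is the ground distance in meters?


ground = 52 mm * 50000 / 1000 = 2600.0 m

2600.0 m


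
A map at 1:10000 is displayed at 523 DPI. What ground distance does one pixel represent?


pixel_cm = 2.54 / 523 ≈ 0.004857 cm
ground = pixel_cm * 10000 / 100 = 2.54 * 10000 / (523 * 100) = 25400 / 52300 ≈ 0.49 m

0.49 m


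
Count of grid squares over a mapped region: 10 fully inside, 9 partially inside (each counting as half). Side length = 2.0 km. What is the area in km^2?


effective squares = 10 + 9 * 0.5 = 14.5
area = 14.5 * 4.0 = 58.0 km^2

58.0 km^2


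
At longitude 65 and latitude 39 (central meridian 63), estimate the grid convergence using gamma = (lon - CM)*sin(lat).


gamma = (65 - 63) * sin(39) = 2 * 0.62932 = 1.259 degrees

1.259 degrees


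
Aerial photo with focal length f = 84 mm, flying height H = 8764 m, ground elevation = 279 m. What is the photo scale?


scale = f / (H - h) = 84 mm / 8485 m = 84 / 8485000 = 1:101012

1:101012


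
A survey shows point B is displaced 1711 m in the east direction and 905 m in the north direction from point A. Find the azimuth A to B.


az = atan2(1711, 905) = 62.1 deg
adjusted to 0-360: 62.1 degrees

62.1 degrees


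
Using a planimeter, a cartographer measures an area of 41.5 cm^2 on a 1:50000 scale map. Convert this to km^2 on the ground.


ground_area = 41.5 * (50000/100)^2 = 10375000.0 m^2 = 10.375 km^2

10.375 km^2


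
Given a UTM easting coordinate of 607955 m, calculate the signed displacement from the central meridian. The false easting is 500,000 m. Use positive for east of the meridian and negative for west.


displacement = 607955 - 500000 = 107955 m

107955 m


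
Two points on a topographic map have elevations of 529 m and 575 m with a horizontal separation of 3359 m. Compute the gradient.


gradient = (575 - 529) / 3359 = 46 / 3359 = 0.0137

0.0137


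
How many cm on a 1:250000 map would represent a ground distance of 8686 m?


map_cm = 8686 * 100 / 250000 = 3.4744 cm ≈ 3.47 cm

3.47 cm


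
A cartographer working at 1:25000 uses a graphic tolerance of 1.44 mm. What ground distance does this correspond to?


ground = 1.44 mm * 25000 / 1000 = 36.0 m

36.0 m


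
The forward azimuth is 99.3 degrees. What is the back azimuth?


back azimuth = (99.3 + 180) mod 360 = 279.3 degrees

279.3 degrees


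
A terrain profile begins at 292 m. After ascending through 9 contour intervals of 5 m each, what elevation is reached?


elevation = 292 + 9 * 5 = 337 m

337 m


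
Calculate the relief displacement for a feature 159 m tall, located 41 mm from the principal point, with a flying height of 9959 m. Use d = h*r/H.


d = h * r / H = 159 * 41 / 9959 = 0.65 mm

0.65 mm


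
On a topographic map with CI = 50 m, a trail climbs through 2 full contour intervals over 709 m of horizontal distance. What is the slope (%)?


elevation change = 2 * 50 = 100 m
slope = 100 / 709 * 100 = 14.1%

14.1%


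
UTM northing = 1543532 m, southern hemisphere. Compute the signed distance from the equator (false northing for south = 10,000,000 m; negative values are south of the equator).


For southern: actual = 1543532 - 10000000 = -8456468 m

-8456468 m


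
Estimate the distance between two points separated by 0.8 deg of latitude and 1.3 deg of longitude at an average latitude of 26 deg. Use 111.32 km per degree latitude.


dlat_km = 0.8 * 111.32 = 89.056
dlon_km = 1.3 * 111.32 * cos(26) ≈ 130.07
dist = sqrt(89.056^2 + 130.07^2) ≈ 157.6 km

157.6 km


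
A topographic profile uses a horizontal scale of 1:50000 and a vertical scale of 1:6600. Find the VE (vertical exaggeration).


VE = horizontal_scale / vertical_scale = 50000 / 6600 ≈ 7.6

7.6x


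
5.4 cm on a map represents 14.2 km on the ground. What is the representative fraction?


ground = 14.2 km = 1420000 cm; RF denominator = ground / map = 1420000 / 5.4 ≈ 262963; RF = 1:262963

1:262963


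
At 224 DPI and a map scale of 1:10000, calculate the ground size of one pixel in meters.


pixel_cm = 2.54 / 224 ≈ 0.011339 cm
ground = pixel_cm * 10000 / 100 = 2.54 * 10000 / (224 * 100) = 25400 / 22400 ≈ 1.13 m

1.13 m


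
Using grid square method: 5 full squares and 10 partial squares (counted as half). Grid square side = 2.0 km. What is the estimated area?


effective squares = 5 + 10 * 0.5 = 10.0
area = 10.0 * 4.0 = 40.0 km^2

40.0 km^2


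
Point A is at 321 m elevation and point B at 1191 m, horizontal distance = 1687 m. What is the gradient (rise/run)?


gradient = (1191 - 321) / 1687 = 870 / 1687 = 0.5157

0.5157


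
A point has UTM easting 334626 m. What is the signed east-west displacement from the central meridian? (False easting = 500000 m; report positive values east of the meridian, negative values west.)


displacement = 334626 - 500000 = -165374 m

-165374 m


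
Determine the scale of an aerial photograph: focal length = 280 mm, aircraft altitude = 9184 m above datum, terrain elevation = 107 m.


scale = f / (H - h) = 280 mm / 9077 m = 280 / 9077000 = 1:32418

1:32418


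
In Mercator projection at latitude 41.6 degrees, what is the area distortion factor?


area_distortion = 1/cos^2(41.6) = 1.788

1.788


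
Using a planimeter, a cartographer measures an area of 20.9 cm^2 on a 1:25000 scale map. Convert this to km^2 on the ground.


ground_area = 20.9 * (25000/100)^2 = 1306250.0 m^2 = 1.30625 km^2 ≈ 1.306 km^2

1.306 km^2


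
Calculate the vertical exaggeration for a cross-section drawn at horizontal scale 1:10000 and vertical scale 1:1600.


VE = horizontal_scale / vertical_scale = 10000 / 1600 = 6.25

6.25x


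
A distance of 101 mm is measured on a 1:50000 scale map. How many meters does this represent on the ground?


ground = 101 mm * 50000 / 1000 = 5050.0 m

5050.0 m


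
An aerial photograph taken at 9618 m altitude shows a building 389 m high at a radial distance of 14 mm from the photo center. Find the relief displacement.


d = h * r / H = 389 * 14 / 9618 = 0.57 mm

0.57 mm


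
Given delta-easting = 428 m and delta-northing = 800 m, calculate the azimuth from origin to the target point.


az = atan2(428, 800) = 28.1 deg
adjusted to 0-360: 28.1 degrees

28.1 degrees


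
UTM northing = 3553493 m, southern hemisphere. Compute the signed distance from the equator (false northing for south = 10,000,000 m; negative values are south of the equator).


For southern: actual = 3553493 - 10000000 = -6446507 m

-6446507 m


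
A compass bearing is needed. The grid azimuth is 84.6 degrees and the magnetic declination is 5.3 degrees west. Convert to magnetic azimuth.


magnetic azimuth = grid azimuth - declination (east +ve)
mag_az = 84.6 - -5.3 = 89.9 degrees

89.9 degrees


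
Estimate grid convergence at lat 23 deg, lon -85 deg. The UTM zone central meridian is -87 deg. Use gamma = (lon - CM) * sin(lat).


gamma = (-85 - -87) * sin(23) = 2 * 0.390731 = 0.781 degrees

0.781 degrees


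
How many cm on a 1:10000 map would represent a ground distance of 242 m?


map_cm = 242 * 100 / 10000 = 2.42 cm

2.42 cm


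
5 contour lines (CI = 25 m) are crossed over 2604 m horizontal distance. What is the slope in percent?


elevation change = 5 * 25 = 125 m
slope = 125 / 2604 * 100 = 4.8%

4.8%
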